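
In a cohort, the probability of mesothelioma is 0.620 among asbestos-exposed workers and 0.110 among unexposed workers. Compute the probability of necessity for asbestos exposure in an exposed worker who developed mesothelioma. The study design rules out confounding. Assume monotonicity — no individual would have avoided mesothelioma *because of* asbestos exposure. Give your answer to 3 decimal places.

Let p₁ = 0.62, p₀ = 0.11.
Under exogeneity and monotonicity, PN = (p₁ − p₀) / p₁.
PN = (0.62 − 0.11) / 0.62 = 0.51 / 0.62 ≈ 0.8226

PN ≈ 0.823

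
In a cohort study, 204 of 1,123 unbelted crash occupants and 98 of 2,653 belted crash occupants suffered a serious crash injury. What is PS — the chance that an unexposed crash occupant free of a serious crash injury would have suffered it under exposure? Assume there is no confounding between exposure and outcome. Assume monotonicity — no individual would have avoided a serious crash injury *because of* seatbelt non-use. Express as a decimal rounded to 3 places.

p₁ = P(outcome | exposed) = 204/1123 = 0.18166
p₀ = P(outcome | unexposed) = 98/2653 = 0.036939
Under exogeneity and monotonicity, PS = (p₁ − p₀) / (1 − p₀).
PS = (0.18166 − 0.036939) / (1 − 0.036939) = 0.14472 / 0.96306 ≈ 0.1503

PS ≈ 0.150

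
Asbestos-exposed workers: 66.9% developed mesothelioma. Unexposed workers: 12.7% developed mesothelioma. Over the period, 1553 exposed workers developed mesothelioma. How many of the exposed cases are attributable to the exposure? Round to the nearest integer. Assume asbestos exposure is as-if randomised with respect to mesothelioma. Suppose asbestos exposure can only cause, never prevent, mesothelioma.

p₁ = 0.669, p₀ = 0.127.
PN = (p₁ − p₀)/p₁ = (0.669 − 0.127) / 0.669 ≈ 0.81016.
Attributable cases ≈ PN × (exposed cases) = 0.81016 × 1553 ≈ 1258.19.

about 1258 cases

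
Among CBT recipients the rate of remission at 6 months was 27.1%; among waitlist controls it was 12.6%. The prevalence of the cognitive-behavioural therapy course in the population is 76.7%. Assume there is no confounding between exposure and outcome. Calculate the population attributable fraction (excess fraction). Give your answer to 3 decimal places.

p₁ = 0.271, p₀ = 0.126.
Overall risk P(Y=1) = π·p₁ + (1−π)·p₀ = 0.767×0.271 + 0.233×0.126 = 0.23722.
Under exogeneity, PAF = [P(Y=1) − p₀] / P(Y=1).
PAF = (0.23722 − 0.126) / 0.23722 ≈ 0.4688

PAF ≈ 0.469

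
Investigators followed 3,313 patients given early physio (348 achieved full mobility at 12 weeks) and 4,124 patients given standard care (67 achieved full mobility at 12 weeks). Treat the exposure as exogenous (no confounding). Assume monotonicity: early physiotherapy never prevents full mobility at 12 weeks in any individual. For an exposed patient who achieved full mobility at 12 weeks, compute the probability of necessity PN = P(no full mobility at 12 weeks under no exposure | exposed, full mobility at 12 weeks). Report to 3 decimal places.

PN ≈ 0.845

p₁ = P(outcome | exposed) = 348/3313 = 0.10504
p₀ = P(outcome | unexposed) = 67/4124 = 0.016246
Under exogeneity and monotonicity, PN = (p₁ − p₀) / p₁.
PN = (0.10504 − 0.016246) / 0.10504 = 0.088794 / 0.10504 ≈ 0.8453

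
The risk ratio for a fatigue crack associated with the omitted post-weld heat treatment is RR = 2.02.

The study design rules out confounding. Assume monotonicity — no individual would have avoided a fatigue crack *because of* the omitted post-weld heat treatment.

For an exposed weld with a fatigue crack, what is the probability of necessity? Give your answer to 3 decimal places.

Under exogeneity and monotonicity, PN = (RR − 1) / RR = 1 − 1/RR.
PN = (2.02 − 1) / 2.02 = 1.02 / 2.02 ≈ 0.5050

PN ≈ 0.505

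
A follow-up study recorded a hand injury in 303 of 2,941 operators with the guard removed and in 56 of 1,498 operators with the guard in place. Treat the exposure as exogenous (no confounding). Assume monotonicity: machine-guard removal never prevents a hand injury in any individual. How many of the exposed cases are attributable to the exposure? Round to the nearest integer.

about 193 cases

p₁ = P(outcome | exposed) = 303/2941 = 0.10303
p₀ = P(outcome | unexposed) = 56/1498 = 0.037383
PN = (p₁ − p₀)/p₁ = (0.10303 − 0.037383) / 0.10303 ≈ 0.63715.
Attributable cases ≈ PN × (exposed cases) = 0.63715 × 303 ≈ 193.06.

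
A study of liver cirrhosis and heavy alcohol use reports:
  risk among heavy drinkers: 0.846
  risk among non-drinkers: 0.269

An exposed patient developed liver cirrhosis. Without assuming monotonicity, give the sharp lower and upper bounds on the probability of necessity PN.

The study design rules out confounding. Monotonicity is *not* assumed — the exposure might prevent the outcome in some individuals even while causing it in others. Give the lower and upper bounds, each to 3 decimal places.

0.682 ≤ PN ≤ 0.864

Let p₁ = 0.846, p₀ = 0.269.
Under exogeneity alone the bounds on PN are max{0,(p₁−p₀)/p₁} ≤ PN ≤ min{1,(1−p₀)/p₁}.
  lower = (p₁ − p₀)/p₁ = 0.577 / 0.846 ≈ 0.6820
  upper = min{1, (1 − p₀)/p₁} = 0.731 / 0.846 ≈ 0.8641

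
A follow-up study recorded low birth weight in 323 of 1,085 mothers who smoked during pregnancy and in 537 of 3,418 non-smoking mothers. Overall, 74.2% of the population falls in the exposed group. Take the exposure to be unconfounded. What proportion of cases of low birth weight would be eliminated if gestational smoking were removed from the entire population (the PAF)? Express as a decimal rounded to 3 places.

p₁ = P(outcome | exposed) = 323/1085 = 0.2977
p₀ = P(outcome | unexposed) = 537/3418 = 0.15711
Overall risk P(Y=1) = π·p₁ + (1−π)·p₀ = 0.742×0.2977 + 0.258×0.15711 = 0.26142.
Under exogeneity, PAF = [P(Y=1) − p₀] / P(Y=1).
PAF = (0.26142 − 0.15711) / 0.26142 ≈ 0.3990

PAF ≈ 0.399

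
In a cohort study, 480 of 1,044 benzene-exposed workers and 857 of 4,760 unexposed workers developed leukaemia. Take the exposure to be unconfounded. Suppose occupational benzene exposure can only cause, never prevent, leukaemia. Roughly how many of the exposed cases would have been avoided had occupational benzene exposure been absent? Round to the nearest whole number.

p₁ = P(outcome | exposed) = 480/1044 = 0.45977
p₀ = P(outcome | unexposed) = 857/4760 = 0.18004
PN = (p₁ − p₀)/p₁ = (0.45977 − 0.18004) / 0.45977 ≈ 0.60841.
Attributable cases ≈ PN × (exposed cases) = 0.60841 × 480 ≈ 292.04.

about 292 cases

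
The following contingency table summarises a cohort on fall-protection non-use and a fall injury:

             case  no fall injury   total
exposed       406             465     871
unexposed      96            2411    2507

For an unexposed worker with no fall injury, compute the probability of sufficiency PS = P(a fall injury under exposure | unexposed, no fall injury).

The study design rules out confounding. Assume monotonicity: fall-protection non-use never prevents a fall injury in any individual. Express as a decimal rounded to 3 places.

PS ≈ 0.445

p₁ = P(outcome | exposed) = 406/871 = 0.46613
p₀ = P(outcome | unexposed) = 96/2507 = 0.038293
Under exogeneity and monotonicity, PS = (p₁ − p₀)/(1 − p₀).
PS = (0.46613 − 0.038293) / 0.96171 ≈ 0.4449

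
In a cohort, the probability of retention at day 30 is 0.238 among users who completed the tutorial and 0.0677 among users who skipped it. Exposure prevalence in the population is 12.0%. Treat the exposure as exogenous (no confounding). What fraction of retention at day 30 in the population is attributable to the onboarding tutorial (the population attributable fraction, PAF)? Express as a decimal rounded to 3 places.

PAF ≈ 0.232

Let p₁ = 0.238, p₀ = 0.0677.
Overall risk P(Y=1) = π·p₁ + (1−π)·p₀ = 0.12×0.238 + 0.88×0.0677 = 0.088136.
Under exogeneity, PAF = [P(Y=1) − p₀] / P(Y=1).
PAF = (0.088136 − 0.0677) / 0.088136 ≈ 0.2319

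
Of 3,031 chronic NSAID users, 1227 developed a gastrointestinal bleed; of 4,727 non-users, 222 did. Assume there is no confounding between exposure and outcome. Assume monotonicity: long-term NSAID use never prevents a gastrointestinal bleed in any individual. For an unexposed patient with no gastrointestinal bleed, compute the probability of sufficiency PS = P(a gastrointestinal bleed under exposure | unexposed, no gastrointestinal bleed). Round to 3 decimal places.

PS ≈ 0.375

p₁ = P(outcome | exposed) = 1227/3031 = 0.40482
p₀ = P(outcome | unexposed) = 222/4727 = 0.046964
Under exogeneity and monotonicity, PS = (p₁ − p₀) / (1 − p₀).
PS = (0.40482 − 0.046964) / (1 − 0.046964) = 0.35785 / 0.95304 ≈ 0.3755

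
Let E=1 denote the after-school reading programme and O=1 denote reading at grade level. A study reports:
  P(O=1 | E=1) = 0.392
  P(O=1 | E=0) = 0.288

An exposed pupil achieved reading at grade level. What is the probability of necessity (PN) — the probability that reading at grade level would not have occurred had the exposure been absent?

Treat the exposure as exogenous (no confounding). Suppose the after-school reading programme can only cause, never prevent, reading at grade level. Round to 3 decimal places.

PN ≈ 0.265

Let p₁ = 0.392, p₀ = 0.288.
Under exogeneity and monotonicity, PN = (p₁ − p₀) / p₁.
PN = (0.392 − 0.288) / 0.392 = 0.104 / 0.392 ≈ 0.2653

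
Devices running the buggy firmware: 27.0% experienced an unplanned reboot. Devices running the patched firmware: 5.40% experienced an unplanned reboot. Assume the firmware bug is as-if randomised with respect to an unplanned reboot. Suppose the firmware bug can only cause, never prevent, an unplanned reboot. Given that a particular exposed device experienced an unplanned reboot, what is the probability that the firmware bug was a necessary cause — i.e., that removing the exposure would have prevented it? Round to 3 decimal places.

PN ≈ 0.800

p₁ = 0.27, p₀ = 0.054.
Under exogeneity and monotonicity, PN = (p₁ − p₀) / p₁.
PN = (0.27 − 0.054) / 0.27 = 0.216 / 0.27 ≈ 0.8000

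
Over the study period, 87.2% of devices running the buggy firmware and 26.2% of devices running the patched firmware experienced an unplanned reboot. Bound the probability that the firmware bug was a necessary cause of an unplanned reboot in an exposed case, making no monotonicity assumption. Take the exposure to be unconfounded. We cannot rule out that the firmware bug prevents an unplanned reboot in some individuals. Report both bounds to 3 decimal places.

0.700 ≤ PN ≤ 0.846

p₁ = 0.872, p₀ = 0.262.
Under exogeneity alone the bounds on PN are max{0,(p₁−p₀)/p₁} ≤ PN ≤ min{1,(1−p₀)/p₁}.
  lower = (p₁ − p₀)/p₁ = 0.61 / 0.872 ≈ 0.6995
  upper = min{1, (1 − p₀)/p₁} = 0.738 / 0.872 ≈ 0.8463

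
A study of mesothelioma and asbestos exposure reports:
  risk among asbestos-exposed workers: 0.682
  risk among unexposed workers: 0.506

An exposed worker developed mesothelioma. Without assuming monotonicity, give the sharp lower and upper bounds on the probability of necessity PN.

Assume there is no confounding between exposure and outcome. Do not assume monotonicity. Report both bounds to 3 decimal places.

0.258 ≤ PN ≤ 0.724

Let p₁ = 0.682, p₀ = 0.506.
Under exogeneity alone the bounds on PN are max{0,(p₁−p₀)/p₁} ≤ PN ≤ min{1,(1−p₀)/p₁}.
  lower = (p₁ − p₀)/p₁ = 0.176 / 0.682 ≈ 0.2581
  upper = min{1, (1 − p₀)/p₁} = 0.494 / 0.682 ≈ 0.7243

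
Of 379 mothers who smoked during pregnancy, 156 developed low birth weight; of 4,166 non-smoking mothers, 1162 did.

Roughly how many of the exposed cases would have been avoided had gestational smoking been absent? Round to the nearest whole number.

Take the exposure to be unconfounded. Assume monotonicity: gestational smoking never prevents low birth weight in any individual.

p₁ = P(outcome | exposed) = 156/379 = 0.41161
p₀ = P(outcome | unexposed) = 1162/4166 = 0.27892
PN = (p₁ − p₀)/p₁ = (0.41161 − 0.27892) / 0.41161 ≈ 0.32236.
Attributable cases ≈ PN × (exposed cases) = 0.32236 × 156 ≈ 50.29.

about 50 cases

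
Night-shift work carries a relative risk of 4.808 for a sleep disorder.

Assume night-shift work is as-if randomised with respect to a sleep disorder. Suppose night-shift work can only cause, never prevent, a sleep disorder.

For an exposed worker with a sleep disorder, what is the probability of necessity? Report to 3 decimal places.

Under exogeneity and monotonicity, PN = (RR − 1) / RR = 1 − 1/RR.
PN = (4.808 − 1) / 4.808 = 3.808 / 4.808 ≈ 0.7920

PN ≈ 0.792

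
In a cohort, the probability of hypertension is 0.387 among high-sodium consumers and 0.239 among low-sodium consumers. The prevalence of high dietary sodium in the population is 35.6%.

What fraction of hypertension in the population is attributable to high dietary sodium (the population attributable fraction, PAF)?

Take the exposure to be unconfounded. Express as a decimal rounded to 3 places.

PAF ≈ 0.181

Let p₁ = 0.387, p₀ = 0.239.
Overall risk P(Y=1) = π·p₁ + (1−π)·p₀ = 0.356×0.387 + 0.644×0.239 = 0.29169.
Under exogeneity, PAF = [P(Y=1) − p₀] / P(Y=1).
PAF = (0.29169 − 0.239) / 0.29169 ≈ 0.1806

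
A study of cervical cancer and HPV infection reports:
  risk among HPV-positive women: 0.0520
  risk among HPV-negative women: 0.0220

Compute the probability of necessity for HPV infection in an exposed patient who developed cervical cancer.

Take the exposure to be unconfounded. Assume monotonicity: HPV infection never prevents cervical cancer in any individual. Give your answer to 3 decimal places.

Let p₁ = 0.052, p₀ = 0.022.
Under exogeneity and monotonicity, PN = (p₁ − p₀) / p₁.
PN = (0.052 − 0.022) / 0.052 = 0.03 / 0.052 ≈ 0.5769

PN ≈ 0.577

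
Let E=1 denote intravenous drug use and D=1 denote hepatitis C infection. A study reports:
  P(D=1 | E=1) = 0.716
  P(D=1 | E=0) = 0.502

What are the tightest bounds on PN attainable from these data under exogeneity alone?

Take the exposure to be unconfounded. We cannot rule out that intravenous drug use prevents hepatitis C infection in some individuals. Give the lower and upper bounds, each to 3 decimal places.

Let p₁ = 0.716, p₀ = 0.502.
Under exogeneity alone the bounds on PN are max{0,(p₁−p₀)/p₁} ≤ PN ≤ min{1,(1−p₀)/p₁}.
  lower = (p₁ − p₀)/p₁ = 0.214 / 0.716 ≈ 0.2989
  upper = min{1, (1 − p₀)/p₁} = 0.498 / 0.716 ≈ 0.6955

0.299 ≤ PN ≤ 0.696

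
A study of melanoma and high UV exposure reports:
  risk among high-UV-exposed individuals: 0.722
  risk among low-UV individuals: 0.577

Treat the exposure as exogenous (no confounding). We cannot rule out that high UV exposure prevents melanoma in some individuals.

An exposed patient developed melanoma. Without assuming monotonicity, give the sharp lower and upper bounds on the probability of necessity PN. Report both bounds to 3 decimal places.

Let p₁ = 0.722, p₀ = 0.577.
Under exogeneity alone the bounds on PN are max{0,(p₁−p₀)/p₁} ≤ PN ≤ min{1,(1−p₀)/p₁}.
  lower = (p₁ − p₀)/p₁ = 0.145 / 0.722 ≈ 0.2008
  upper = min{1, (1 − p₀)/p₁} = 0.423 / 0.722 ≈ 0.5859

0.201 ≤ PN ≤ 0.586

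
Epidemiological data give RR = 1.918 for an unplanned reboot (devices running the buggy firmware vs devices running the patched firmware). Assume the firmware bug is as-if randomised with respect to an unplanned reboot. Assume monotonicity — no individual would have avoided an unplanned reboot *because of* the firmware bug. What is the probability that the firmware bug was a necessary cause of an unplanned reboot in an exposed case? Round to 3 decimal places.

PN ≈ 0.479

Under exogeneity and monotonicity, PN = (RR − 1) / RR = 1 − 1/RR.
PN = (1.918 − 1) / 1.918 = 0.918 / 1.918 ≈ 0.4786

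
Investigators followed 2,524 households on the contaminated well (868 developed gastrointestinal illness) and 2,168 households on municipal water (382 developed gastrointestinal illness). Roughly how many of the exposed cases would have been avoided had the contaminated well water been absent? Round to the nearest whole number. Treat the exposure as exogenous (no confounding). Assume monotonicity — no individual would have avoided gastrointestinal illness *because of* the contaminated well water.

p₁ = P(outcome | exposed) = 868/2524 = 0.3439
p₀ = P(outcome | unexposed) = 382/2168 = 0.1762
PN = (p₁ − p₀)/p₁ = (0.3439 − 0.1762) / 0.3439 ≈ 0.48764.
Attributable cases ≈ PN × (exposed cases) = 0.48764 × 868 ≈ 423.27.

about 423 cases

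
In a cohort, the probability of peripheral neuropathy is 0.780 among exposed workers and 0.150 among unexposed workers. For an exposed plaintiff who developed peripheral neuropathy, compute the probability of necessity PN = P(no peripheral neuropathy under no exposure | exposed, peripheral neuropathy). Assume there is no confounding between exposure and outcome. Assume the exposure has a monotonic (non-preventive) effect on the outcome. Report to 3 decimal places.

Let p₁ = 0.78, p₀ = 0.15.
Under exogeneity and monotonicity, PN = (p₁ − p₀) / p₁.
PN = (0.78 − 0.15) / 0.78 = 0.63 / 0.78 ≈ 0.8077

PN ≈ 0.808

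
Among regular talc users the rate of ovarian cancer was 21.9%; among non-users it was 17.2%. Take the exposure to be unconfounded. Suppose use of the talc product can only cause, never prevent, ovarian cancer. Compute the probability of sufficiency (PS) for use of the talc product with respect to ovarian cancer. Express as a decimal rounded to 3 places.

p₁ = 0.219, p₀ = 0.172.
Under exogeneity and monotonicity, PS = (p₁ − p₀) / (1 − p₀).
PS = (0.219 − 0.172) / (1 − 0.172) = 0.047 / 0.828 ≈ 0.0568

PS ≈ 0.057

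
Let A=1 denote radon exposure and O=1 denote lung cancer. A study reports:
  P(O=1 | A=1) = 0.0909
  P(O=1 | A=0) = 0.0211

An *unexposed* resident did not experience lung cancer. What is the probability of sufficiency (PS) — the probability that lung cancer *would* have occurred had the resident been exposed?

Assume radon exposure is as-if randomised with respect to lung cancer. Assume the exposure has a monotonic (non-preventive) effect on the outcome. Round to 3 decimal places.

Let p₁ = 0.0909, p₀ = 0.0211.
Under exogeneity and monotonicity, PS = (p₁ − p₀) / (1 − p₀).
PS = (0.0909 − 0.0211) / (1 − 0.0211) = 0.0698 / 0.9789 ≈ 0.0713

PS ≈ 0.071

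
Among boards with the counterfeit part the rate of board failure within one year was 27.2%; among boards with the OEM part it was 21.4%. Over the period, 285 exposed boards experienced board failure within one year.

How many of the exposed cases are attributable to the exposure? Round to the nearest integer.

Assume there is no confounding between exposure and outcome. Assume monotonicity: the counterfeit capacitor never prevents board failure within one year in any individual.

about 61 cases

p₁ = 0.272, p₀ = 0.214.
PN = (p₁ − p₀)/p₁ = (0.272 − 0.214) / 0.272 ≈ 0.21324.
Attributable cases ≈ PN × (exposed cases) = 0.21324 × 285 ≈ 60.77.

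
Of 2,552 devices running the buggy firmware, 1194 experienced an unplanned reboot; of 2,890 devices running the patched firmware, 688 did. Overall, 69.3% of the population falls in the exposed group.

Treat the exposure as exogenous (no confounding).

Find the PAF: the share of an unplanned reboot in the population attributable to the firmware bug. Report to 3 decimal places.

PAF ≈ 0.401

p₁ = P(outcome | exposed) = 1194/2552 = 0.46787
p₀ = P(outcome | unexposed) = 688/2890 = 0.23806
Overall risk P(Y=1) = π·p₁ + (1−π)·p₀ = 0.693×0.46787 + 0.307×0.23806 = 0.39732.
Under exogeneity, PAF = [P(Y=1) − p₀] / P(Y=1).
PAF = (0.39732 − 0.23806) / 0.39732 ≈ 0.4008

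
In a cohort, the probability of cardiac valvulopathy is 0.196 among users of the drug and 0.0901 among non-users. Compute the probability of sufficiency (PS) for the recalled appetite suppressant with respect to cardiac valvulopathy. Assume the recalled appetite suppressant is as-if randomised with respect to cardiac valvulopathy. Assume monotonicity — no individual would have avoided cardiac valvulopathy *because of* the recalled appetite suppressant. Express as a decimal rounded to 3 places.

PS ≈ 0.116

Let p₁ = 0.196, p₀ = 0.0901.
Under exogeneity and monotonicity, PS = (p₁ − p₀) / (1 − p₀).
PS = (0.196 − 0.0901) / (1 − 0.0901) = 0.1059 / 0.9099 ≈ 0.1164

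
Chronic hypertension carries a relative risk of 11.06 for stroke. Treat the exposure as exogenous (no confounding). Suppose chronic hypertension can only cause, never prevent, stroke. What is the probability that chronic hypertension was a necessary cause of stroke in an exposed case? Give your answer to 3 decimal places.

PN ≈ 0.910

Under exogeneity and monotonicity, PN = (RR − 1) / RR = 1 − 1/RR.
PN = (11.06 − 1) / 11.06 = 10.06 / 11.06 ≈ 0.9096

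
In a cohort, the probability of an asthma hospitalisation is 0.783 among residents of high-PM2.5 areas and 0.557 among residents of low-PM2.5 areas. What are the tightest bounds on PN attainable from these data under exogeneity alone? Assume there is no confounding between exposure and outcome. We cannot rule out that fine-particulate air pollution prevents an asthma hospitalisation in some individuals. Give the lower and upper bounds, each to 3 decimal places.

Let p₁ = 0.783, p₀ = 0.557.
Under exogeneity alone the bounds on PN are max{0,(p₁−p₀)/p₁} ≤ PN ≤ min{1,(1−p₀)/p₁}.
  lower = (p₁ − p₀)/p₁ = 0.226 / 0.783 ≈ 0.2886
  upper = min{1, (1 − p₀)/p₁} = 0.443 / 0.783 ≈ 0.5658

0.289 ≤ PN ≤ 0.566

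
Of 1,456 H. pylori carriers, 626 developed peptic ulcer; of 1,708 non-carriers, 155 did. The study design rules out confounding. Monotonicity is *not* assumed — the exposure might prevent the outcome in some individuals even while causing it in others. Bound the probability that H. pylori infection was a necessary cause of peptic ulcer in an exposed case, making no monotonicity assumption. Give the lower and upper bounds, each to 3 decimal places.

p₁ = P(outcome | exposed) = 626/1456 = 0.42995
p₀ = P(outcome | unexposed) = 155/1708 = 0.090749
Under exogeneity alone the bounds on PN are max{0,(p₁−p₀)/p₁} ≤ PN ≤ min{1,(1−p₀)/p₁}.
  lower = (p₁ − p₀)/p₁ = 0.3392 / 0.42995 ≈ 0.7889
  upper = min{1, (1 − p₀)/p₁} = 0.90925 / 0.42995 ≈ 2.1148 → capped at 1

0.789 ≤ PN ≤ 1.000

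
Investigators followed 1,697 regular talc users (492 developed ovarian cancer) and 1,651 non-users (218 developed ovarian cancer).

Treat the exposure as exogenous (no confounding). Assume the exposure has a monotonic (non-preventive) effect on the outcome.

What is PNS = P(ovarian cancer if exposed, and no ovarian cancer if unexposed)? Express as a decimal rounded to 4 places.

p₁ = P(outcome | exposed) = 492/1697 = 0.28992
p₀ = P(outcome | unexposed) = 218/1651 = 0.13204
Under exogeneity and monotonicity, PNS = p₁ − p₀.
PNS = 0.28992 − 0.13204 = 0.15788

PNS ≈ 0.1579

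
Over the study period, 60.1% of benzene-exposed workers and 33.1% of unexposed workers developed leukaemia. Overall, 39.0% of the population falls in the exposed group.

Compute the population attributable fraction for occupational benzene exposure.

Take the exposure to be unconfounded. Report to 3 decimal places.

PAF ≈ 0.241

p₁ = 0.601, p₀ = 0.331.
Overall risk P(Y=1) = π·p₁ + (1−π)·p₀ = 0.39×0.601 + 0.61×0.331 = 0.4363.
Under exogeneity, PAF = [P(Y=1) − p₀] / P(Y=1).
PAF = (0.4363 − 0.331) / 0.4363 ≈ 0.2413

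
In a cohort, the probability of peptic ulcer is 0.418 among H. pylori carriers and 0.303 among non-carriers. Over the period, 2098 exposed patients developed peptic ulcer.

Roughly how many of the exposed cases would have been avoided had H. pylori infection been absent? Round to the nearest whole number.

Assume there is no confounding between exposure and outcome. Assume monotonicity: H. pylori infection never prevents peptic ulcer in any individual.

Let p₁ = 0.418, p₀ = 0.303.
PN = (p₁ − p₀)/p₁ = (0.418 − 0.303) / 0.418 ≈ 0.27512.
Attributable cases ≈ PN × (exposed cases) = 0.27512 × 2098 ≈ 577.20.

about 577 cases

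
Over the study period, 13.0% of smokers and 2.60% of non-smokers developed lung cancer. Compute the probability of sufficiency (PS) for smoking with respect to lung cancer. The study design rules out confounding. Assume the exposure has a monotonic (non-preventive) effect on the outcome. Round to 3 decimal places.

PS ≈ 0.107

p₁ = 0.13, p₀ = 0.026.
Under exogeneity and monotonicity, PS = (p₁ − p₀) / (1 − p₀).
PS = (0.13 − 0.026) / (1 − 0.026) = 0.104 / 0.974 ≈ 0.1068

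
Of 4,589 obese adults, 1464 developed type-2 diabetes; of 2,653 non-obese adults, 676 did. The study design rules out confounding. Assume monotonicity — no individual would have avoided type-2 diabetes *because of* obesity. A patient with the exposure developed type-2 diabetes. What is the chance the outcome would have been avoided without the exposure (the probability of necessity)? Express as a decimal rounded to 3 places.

PN ≈ 0.201

p₁ = P(outcome | exposed) = 1464/4589 = 0.31902
p₀ = P(outcome | unexposed) = 676/2653 = 0.25481
Under exogeneity and monotonicity, PN = (p₁ − p₀) / p₁.
PN = (0.31902 − 0.25481) / 0.31902 = 0.064218 / 0.31902 ≈ 0.2013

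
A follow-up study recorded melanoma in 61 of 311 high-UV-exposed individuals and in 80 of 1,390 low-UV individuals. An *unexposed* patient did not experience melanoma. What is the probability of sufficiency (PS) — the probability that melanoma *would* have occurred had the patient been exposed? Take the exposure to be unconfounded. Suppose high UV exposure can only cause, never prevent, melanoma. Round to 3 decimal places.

p₁ = P(outcome | exposed) = 61/311 = 0.19614
p₀ = P(outcome | unexposed) = 80/1390 = 0.057554
Under exogeneity and monotonicity, PS = (p₁ − p₀) / (1 − p₀).
PS = (0.19614 − 0.057554) / (1 − 0.057554) = 0.13859 / 0.94245 ≈ 0.1471

PS ≈ 0.147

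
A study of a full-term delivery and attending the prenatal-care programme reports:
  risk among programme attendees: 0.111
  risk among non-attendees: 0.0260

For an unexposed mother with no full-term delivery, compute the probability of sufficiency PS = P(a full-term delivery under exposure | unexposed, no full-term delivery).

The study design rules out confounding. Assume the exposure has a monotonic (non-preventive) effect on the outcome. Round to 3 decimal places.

Let p₁ = 0.111, p₀ = 0.026.
Under exogeneity and monotonicity, PS = (p₁ − p₀) / (1 − p₀).
PS = (0.111 − 0.026) / (1 − 0.026) = 0.085 / 0.974 ≈ 0.0873

PS ≈ 0.087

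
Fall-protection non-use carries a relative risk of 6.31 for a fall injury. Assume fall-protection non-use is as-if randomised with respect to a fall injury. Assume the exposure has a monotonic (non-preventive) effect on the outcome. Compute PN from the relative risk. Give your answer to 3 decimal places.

PN ≈ 0.842

Under exogeneity and monotonicity, PN = (RR − 1) / RR = 1 − 1/RR.
PN = (6.31 − 1) / 6.31 = 5.31 / 6.31 ≈ 0.8415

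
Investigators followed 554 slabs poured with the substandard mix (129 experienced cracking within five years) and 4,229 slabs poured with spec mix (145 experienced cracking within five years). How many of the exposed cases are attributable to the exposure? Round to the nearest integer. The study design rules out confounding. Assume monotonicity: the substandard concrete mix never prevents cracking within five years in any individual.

p₁ = P(outcome | exposed) = 129/554 = 0.23285
p₀ = P(outcome | unexposed) = 145/4229 = 0.034287
PN = (p₁ − p₀)/p₁ = (0.23285 − 0.034287) / 0.23285 ≈ 0.85275.
Attributable cases ≈ PN × (exposed cases) = 0.85275 × 129 ≈ 110.00.

about 110 cases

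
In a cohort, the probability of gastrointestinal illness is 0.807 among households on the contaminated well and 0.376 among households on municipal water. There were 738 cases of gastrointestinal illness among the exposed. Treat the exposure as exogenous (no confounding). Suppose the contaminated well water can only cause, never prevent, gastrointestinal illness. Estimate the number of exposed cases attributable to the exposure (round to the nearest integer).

about 394 cases

Let p₁ = 0.807, p₀ = 0.376.
PN = (p₁ − p₀)/p₁ = (0.807 − 0.376) / 0.807 ≈ 0.53408.
Attributable cases ≈ PN × (exposed cases) = 0.53408 × 738 ≈ 394.15.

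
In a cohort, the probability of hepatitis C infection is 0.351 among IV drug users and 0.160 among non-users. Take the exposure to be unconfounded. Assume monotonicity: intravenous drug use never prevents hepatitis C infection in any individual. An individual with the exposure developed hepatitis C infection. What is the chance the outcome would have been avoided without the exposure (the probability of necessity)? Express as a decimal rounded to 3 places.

Let p₁ = 0.351, p₀ = 0.16.
Under exogeneity and monotonicity, PN = (p₁ − p₀) / p₁.
PN = (0.351 − 0.16) / 0.351 = 0.191 / 0.351 ≈ 0.5442

PN ≈ 0.544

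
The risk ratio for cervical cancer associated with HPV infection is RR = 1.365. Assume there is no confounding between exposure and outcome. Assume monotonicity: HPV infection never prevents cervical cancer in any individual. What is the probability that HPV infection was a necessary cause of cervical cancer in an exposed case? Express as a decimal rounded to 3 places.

PN ≈ 0.267

Under exogeneity and monotonicity, PN = (RR − 1) / RR = 1 − 1/RR.
PN = (1.365 − 1) / 1.365 = 0.365 / 1.365 ≈ 0.2674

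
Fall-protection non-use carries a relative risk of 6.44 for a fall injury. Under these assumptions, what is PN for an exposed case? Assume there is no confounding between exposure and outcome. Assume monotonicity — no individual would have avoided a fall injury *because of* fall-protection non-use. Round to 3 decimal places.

Under exogeneity and monotonicity, PN = (RR − 1) / RR = 1 − 1/RR.
PN = (6.44 − 1) / 6.44 = 5.44 / 6.44 ≈ 0.8447

PN ≈ 0.845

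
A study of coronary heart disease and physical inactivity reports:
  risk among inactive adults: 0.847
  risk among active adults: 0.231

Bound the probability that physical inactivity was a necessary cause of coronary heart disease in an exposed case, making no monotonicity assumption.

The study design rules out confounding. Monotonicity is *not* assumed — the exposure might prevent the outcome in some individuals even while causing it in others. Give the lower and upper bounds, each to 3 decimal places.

Let p₁ = 0.847, p₀ = 0.231.
Under exogeneity alone the bounds on PN are max{0,(p₁−p₀)/p₁} ≤ PN ≤ min{1,(1−p₀)/p₁}.
  lower = (p₁ − p₀)/p₁ = 0.616 / 0.847 ≈ 0.7273
  upper = min{1, (1 − p₀)/p₁} = 0.769 / 0.847 ≈ 0.9079

0.727 ≤ PN ≤ 0.908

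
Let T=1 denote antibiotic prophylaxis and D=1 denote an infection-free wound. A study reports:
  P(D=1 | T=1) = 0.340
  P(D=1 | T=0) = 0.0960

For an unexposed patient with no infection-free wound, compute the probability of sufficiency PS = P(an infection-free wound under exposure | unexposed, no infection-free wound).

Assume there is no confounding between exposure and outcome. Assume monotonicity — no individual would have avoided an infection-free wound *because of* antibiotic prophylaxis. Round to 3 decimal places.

PS ≈ 0.270

Let p₁ = 0.34, p₀ = 0.096.
Under exogeneity and monotonicity, PS = (p₁ − p₀) / (1 − p₀).
PS = (0.34 − 0.096) / (1 − 0.096) = 0.244 / 0.904 ≈ 0.2699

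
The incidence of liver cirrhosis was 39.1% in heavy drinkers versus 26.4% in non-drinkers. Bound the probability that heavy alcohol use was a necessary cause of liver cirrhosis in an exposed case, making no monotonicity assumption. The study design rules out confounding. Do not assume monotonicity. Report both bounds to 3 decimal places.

p₁ = 0.391, p₀ = 0.264.
Under exogeneity alone the bounds on PN are max{0,(p₁−p₀)/p₁} ≤ PN ≤ min{1,(1−p₀)/p₁}.
  lower = (p₁ − p₀)/p₁ = 0.127 / 0.391 ≈ 0.3248
  upper = min{1, (1 − p₀)/p₁} = 0.736 / 0.391 ≈ 1.8824 → capped at 1

0.325 ≤ PN ≤ 1.000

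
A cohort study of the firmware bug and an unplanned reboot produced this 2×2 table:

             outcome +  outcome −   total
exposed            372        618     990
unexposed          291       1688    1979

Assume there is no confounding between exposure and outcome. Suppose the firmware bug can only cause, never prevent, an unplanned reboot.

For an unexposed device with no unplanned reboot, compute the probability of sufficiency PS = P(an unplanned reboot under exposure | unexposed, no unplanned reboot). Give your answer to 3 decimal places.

PS ≈ 0.268

p₁ = P(outcome | exposed) = 372/990 = 0.37576
p₀ = P(outcome | unexposed) = 291/1979 = 0.14704
Under exogeneity and monotonicity, PS = (p₁ − p₀) / (1 − p₀).
PS = (0.37576 − 0.14704) / (1 − 0.14704) = 0.22871 / 0.85296 ≈ 0.2681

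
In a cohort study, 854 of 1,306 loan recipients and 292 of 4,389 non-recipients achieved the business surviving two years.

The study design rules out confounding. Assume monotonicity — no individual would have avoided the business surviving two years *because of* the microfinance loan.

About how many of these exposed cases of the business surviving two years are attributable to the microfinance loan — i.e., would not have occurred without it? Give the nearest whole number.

p₁ = P(outcome | exposed) = 854/1306 = 0.65391
p₀ = P(outcome | unexposed) = 292/4389 = 0.06653
PN = (p₁ − p₀)/p₁ = (0.65391 − 0.06653) / 0.65391 ≈ 0.89826.
Attributable cases ≈ PN × (exposed cases) = 0.89826 × 854 ≈ 767.11.

about 767 cases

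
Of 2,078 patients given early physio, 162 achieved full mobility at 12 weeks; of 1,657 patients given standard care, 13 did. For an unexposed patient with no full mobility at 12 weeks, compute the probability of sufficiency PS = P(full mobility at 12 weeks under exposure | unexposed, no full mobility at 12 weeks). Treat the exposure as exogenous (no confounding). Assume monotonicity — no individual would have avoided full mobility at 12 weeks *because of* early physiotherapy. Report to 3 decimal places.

p₁ = P(outcome | exposed) = 162/2078 = 0.07796
p₀ = P(outcome | unexposed) = 13/1657 = 0.0078455
Under exogeneity and monotonicity, PS = (p₁ − p₀) / (1 − p₀).
PS = (0.07796 − 0.0078455) / (1 − 0.0078455) = 0.070114 / 0.99215 ≈ 0.0707

PS ≈ 0.071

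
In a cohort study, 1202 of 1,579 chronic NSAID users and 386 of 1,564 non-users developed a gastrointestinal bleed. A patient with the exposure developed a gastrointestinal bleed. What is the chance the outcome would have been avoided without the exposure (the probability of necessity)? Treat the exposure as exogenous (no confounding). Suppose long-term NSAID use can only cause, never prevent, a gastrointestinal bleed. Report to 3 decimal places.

p₁ = P(outcome | exposed) = 1202/1579 = 0.76124
p₀ = P(outcome | unexposed) = 386/1564 = 0.2468
Under exogeneity and monotonicity, PN = (p₁ − p₀) / p₁.
PN = (0.76124 − 0.2468) / 0.76124 = 0.51444 / 0.76124 ≈ 0.6758

PN ≈ 0.676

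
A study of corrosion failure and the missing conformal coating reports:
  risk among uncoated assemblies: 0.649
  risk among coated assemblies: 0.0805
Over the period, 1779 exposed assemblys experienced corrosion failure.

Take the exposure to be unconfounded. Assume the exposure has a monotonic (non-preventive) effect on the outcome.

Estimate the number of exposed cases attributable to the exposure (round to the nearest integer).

about 1558 cases

Let p₁ = 0.649, p₀ = 0.0805.
PN = (p₁ − p₀)/p₁ = (0.649 − 0.0805) / 0.649 ≈ 0.87596.
Attributable cases ≈ PN × (exposed cases) = 0.87596 × 1779 ≈ 1558.34.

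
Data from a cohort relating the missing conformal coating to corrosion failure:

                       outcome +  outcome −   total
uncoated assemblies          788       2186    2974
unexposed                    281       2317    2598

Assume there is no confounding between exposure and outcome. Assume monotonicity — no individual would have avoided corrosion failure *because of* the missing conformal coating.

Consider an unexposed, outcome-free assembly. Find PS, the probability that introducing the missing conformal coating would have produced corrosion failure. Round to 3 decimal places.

PS ≈ 0.176

p₁ = P(outcome | exposed) = 788/2974 = 0.26496
p₀ = P(outcome | unexposed) = 281/2598 = 0.10816
Under exogeneity and monotonicity, PS = (p₁ − p₀)/(1 − p₀).
PS = (0.26496 − 0.10816) / 0.89184 ≈ 0.1758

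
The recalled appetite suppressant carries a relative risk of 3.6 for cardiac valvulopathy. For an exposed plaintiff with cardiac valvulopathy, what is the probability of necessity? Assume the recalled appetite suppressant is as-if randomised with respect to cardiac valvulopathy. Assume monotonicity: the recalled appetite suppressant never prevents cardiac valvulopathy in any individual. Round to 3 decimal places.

Under exogeneity and monotonicity, PN = (RR − 1) / RR = 1 − 1/RR.
PN = (3.6 − 1) / 3.6 = 2.6 / 3.6 ≈ 0.7222

PN ≈ 0.722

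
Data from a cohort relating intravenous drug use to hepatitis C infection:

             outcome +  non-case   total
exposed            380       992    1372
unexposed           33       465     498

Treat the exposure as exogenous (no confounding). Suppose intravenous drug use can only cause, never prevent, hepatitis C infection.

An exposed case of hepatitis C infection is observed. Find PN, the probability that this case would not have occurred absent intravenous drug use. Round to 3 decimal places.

PN ≈ 0.761

p₁ = P(outcome | exposed) = 380/1372 = 0.27697
p₀ = P(outcome | unexposed) = 33/498 = 0.066265
Under exogeneity and monotonicity, PN = (p₁ − p₀)/p₁.
PN = (0.27697 − 0.066265) / 0.27697 ≈ 0.7607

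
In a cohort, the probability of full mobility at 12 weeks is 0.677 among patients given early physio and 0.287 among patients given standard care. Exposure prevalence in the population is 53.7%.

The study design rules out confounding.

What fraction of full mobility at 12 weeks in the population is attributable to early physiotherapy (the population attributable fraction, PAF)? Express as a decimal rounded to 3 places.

Let p₁ = 0.677, p₀ = 0.287.
Overall risk P(Y=1) = π·p₁ + (1−π)·p₀ = 0.537×0.677 + 0.463×0.287 = 0.49643.
Under exogeneity, PAF = [P(Y=1) − p₀] / P(Y=1).
PAF = (0.49643 − 0.287) / 0.49643 ≈ 0.4219

PAF ≈ 0.422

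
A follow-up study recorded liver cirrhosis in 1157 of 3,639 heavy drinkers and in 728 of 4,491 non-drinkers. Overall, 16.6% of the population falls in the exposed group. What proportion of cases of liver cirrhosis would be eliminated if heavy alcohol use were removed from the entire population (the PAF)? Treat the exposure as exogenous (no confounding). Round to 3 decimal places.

PAF ≈ 0.138

p₁ = P(outcome | exposed) = 1157/3639 = 0.31794
p₀ = P(outcome | unexposed) = 728/4491 = 0.1621
Overall risk P(Y=1) = π·p₁ + (1−π)·p₀ = 0.166×0.31794 + 0.834×0.1621 = 0.18797.
Under exogeneity, PAF = [P(Y=1) − p₀] / P(Y=1).
PAF = (0.18797 − 0.1621) / 0.18797 ≈ 0.1376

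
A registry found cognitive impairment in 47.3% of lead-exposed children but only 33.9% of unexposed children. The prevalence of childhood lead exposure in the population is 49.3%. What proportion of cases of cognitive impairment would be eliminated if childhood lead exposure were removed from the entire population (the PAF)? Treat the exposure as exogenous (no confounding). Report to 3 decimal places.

PAF ≈ 0.163

p₁ = 0.473, p₀ = 0.339.
Overall risk P(Y=1) = π·p₁ + (1−π)·p₀ = 0.493×0.473 + 0.507×0.339 = 0.40506.
Under exogeneity, PAF = [P(Y=1) − p₀] / P(Y=1).
PAF = (0.40506 − 0.339) / 0.40506 ≈ 0.1631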